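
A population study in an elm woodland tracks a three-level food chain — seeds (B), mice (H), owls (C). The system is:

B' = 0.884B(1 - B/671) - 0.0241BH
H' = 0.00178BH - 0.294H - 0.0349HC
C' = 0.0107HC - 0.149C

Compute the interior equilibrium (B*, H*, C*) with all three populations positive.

B* ≈ 416, H* ≈ 13.9, C* ≈ 12.8

From dC/dt = 0: 0.0107H* = 0.149, so H* = 13.9.
From dB/dt = 0: 0.884(1 - B*/671) = 0.0241·13.9, giving B* = 671·(1 - 0.38) = 416.
From dH/dt = 0: 0.00178·416 - 0.294 = 0.0349C*, so C* = 0.447/0.0349 = 12.8.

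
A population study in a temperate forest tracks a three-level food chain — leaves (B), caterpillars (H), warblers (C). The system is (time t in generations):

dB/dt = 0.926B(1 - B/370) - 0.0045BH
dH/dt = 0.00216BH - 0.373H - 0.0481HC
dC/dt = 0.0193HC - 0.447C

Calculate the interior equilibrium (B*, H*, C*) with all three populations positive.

From dC/dt = 0: 0.0193H* = 0.447, so H* = 23.2.
From dB/dt = 0: 0.926(1 - B*/370) = 0.0045·23.2, giving B* = 370·(1 - 0.113) = 328.
From dH/dt = 0: 0.00216·328 - 0.373 = 0.0481C*, so C* = 0.336/0.0481 = 6.99.

B* ≈ 328, H* ≈ 23.2, C* ≈ 6.99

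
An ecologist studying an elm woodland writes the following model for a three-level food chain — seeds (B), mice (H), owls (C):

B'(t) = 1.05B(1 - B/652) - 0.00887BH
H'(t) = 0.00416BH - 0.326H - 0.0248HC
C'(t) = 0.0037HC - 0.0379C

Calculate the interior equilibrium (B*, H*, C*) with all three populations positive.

B* ≈ 596, H* ≈ 10.2, C* ≈ 86.8

From dC/dt = 0: 0.0037H* = 0.0379, so H* = 10.2.
From dB/dt = 0: 1.05(1 - B*/652) = 0.00887·10.2, giving B* = 652·(1 - 0.0865) = 596.
From dH/dt = 0: 0.00416·596 - 0.326 = 0.0248C*, so C* = 2.15/0.0248 = 86.8.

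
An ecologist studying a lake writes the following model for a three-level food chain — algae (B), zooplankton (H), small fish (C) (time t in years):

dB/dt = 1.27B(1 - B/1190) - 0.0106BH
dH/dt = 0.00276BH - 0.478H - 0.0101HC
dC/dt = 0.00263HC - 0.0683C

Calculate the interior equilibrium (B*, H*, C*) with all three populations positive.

From dC/dt = 0: 0.00263H* = 0.0683, so H* = 26.
From dB/dt = 0: 1.27(1 - B*/1190) = 0.0106·26, giving B* = 1190·(1 - 0.217) = 932.
From dH/dt = 0: 0.00276·932 - 0.478 = 0.0101C*, so C* = 2.09/0.0101 = 207.

B* ≈ 932, H* ≈ 26, C* ≈ 207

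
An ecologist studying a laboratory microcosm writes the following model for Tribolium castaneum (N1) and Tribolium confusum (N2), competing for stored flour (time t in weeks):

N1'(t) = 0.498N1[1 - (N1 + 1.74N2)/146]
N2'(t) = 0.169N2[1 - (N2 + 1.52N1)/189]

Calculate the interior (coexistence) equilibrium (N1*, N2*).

Setting both brackets to zero gives the nullclines N1 + 1.74N2 = 146 and 1.52N1 + N2 = 189.
Substituting N2 = 189 - 1.52N1 into the first: N1(1 - 1.74·1.52) = 146 - 1.74·189.
So N1* = -183/-1.64 = 111, and then N2* = 189 - 1.52·111 = 20.

N1* ≈ 111, N2* ≈ 20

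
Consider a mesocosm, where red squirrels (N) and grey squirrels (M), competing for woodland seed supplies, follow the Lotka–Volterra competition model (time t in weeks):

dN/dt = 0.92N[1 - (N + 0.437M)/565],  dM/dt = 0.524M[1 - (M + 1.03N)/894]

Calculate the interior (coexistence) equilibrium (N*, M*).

Setting both brackets to zero gives the nullclines N + 0.437M = 565 and 1.03N + M = 894.
Substituting M = 894 - 1.03N into the first: N(1 - 0.437·1.03) = 565 - 0.437·894.
So N* = 174/0.55 = 317, and then M* = 894 - 1.03·317 = 567.

N* ≈ 317, M* ≈ 567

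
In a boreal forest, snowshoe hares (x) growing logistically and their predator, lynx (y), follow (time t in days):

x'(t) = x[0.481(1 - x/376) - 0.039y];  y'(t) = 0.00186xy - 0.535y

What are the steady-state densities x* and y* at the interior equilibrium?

x* ≈ 288, y* ≈ 2.9

From dy/dt = 0 with y > 0: 0.00186x* = 0.535, so x* = 288.
Substitute into dx/dt = 0: 0.481(1 - 288/376) = 0.039y*.
The bracket is 0.235, giving y* = 0.113/0.039 = 2.9.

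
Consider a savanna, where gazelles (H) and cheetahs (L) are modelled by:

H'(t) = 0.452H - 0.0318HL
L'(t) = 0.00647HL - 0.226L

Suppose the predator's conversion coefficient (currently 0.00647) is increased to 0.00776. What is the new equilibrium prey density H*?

At the interior fixed point, setting dL/dt = 0 with L > 0 fixes H* = (predator death rate)/(HL coefficient) — independent of the other coefficients.
With the change, H* = 0.226/0.00776 = 29.1; it falls from 34.9.

H* ≈ 29.1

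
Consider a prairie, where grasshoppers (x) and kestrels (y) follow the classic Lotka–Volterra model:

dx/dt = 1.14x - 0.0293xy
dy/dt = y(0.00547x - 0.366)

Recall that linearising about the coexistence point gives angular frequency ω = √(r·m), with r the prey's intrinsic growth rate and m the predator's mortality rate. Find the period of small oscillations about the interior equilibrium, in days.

Here r = 1.14 and m = 0.366, so r·m = 0.417.
ω = √0.417 = 0.646 per day, hence T = 2π/ω ≈ 9.73 days.

T ≈ 9.73 days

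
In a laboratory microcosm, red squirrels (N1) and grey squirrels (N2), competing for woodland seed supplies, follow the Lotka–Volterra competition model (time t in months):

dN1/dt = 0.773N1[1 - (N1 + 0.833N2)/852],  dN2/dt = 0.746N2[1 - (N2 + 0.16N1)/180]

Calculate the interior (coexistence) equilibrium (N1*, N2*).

N1* ≈ 810, N2* ≈ 50.4

Setting both brackets to zero gives the nullclines N1 + 0.833N2 = 852 and 0.16N1 + N2 = 180.
Substituting N2 = 180 - 0.16N1 into the first: N1(1 - 0.833·0.16) = 852 - 0.833·180.
So N1* = 702/0.867 = 810, and then N2* = 180 - 0.16·810 = 50.4.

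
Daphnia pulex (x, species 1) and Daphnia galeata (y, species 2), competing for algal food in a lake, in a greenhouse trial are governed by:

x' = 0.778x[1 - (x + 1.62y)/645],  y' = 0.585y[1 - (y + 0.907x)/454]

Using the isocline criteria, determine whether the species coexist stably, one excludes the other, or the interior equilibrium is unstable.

unstable coexistence (outcome depends on initial conditions)

Compare the nullcline intercepts: K1/α12 = 645/1.62 = 398 < K2 = 454; K2/α21 = 454/0.907 = 501 < K1 = 645.
Since both are reversed, neither can invade when rare; the interior point is a saddle.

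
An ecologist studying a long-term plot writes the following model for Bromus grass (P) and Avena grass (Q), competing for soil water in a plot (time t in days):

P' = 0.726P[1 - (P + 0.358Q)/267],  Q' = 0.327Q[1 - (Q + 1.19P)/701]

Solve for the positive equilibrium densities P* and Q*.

P* ≈ 27.9, Q* ≈ 668

Setting both brackets to zero gives the nullclines P + 0.358Q = 267 and 1.19P + Q = 701.
Substituting Q = 701 - 1.19P into the first: P(1 - 0.358·1.19) = 267 - 0.358·701.
So P* = 16/0.574 = 27.9, and then Q* = 701 - 1.19·27.9 = 668.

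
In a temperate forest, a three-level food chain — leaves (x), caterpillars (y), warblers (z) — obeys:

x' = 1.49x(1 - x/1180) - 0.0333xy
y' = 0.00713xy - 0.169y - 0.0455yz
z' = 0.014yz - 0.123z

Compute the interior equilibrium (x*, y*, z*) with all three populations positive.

x* ≈ 948, y* ≈ 8.79, z* ≈ 145

From dz/dt = 0: 0.014y* = 0.123, so y* = 8.79.
From dx/dt = 0: 1.49(1 - x*/1180) = 0.0333·8.79, giving x* = 1180·(1 - 0.196) = 948.
From dy/dt = 0: 0.00713·948 - 0.169 = 0.0455z*, so z* = 6.59/0.0455 = 145.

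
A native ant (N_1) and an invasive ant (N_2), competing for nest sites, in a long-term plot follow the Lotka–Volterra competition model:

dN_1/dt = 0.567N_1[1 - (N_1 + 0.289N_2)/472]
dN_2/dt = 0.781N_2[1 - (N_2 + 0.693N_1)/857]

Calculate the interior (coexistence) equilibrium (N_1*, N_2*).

N_1* ≈ 281, N_2* ≈ 663

Setting both brackets to zero gives the nullclines N_1 + 0.289N_2 = 472 and 0.693N_1 + N_2 = 857.
Substituting N_2 = 857 - 0.693N_1 into the first: N_1(1 - 0.289·0.693) = 472 - 0.289·857.
So N_1* = 224/0.8 = 281, and then N_2* = 857 - 0.693·281 = 663.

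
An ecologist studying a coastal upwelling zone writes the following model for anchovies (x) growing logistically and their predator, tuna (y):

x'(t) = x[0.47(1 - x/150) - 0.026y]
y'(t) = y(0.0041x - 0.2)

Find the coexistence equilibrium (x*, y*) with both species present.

x* ≈ 48.8, y* ≈ 12.2

From dy/dt = 0 with y > 0: 0.0041x* = 0.2, so x* = 48.8.
Substitute into dx/dt = 0: 0.47(1 - 48.8/150) = 0.026y*.
The bracket is 0.675, giving y* = 0.317/0.026 = 12.2.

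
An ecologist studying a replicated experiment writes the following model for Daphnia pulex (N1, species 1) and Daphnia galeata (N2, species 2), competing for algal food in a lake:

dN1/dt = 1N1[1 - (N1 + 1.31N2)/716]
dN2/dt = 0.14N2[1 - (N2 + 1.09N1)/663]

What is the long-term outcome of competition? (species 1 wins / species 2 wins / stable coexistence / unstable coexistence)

Compare the nullcline intercepts: K1/α12 = 716/1.31 = 547 < K2 = 663; K2/α21 = 663/1.09 = 608 < K1 = 716.
Since both are reversed, neither can invade when rare; the interior point is a saddle.

unstable coexistence (outcome depends on initial conditions)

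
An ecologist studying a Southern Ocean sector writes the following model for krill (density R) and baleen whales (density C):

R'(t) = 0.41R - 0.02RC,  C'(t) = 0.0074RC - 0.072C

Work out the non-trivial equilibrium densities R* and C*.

Set dC/dt = 0 with C > 0: 0.0074R - 0.072 = 0, so R* = 0.072/0.0074 = 9.73.
Set dR/dt = 0 with R > 0: 0.41 - 0.02C = 0, so C* = 0.41/0.02 = 20.5.

R* ≈ 9.73, C* ≈ 20.5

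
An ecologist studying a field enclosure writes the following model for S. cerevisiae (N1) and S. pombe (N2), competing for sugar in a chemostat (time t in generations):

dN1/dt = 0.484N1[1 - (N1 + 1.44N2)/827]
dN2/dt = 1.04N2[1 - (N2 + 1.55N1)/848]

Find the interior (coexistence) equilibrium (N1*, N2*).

N1* ≈ 320, N2* ≈ 352

Setting both brackets to zero gives the nullclines N1 + 1.44N2 = 827 and 1.55N1 + N2 = 848.
Substituting N2 = 848 - 1.55N1 into the first: N1(1 - 1.44·1.55) = 827 - 1.44·848.
So N1* = -394/-1.23 = 320, and then N2* = 848 - 1.55·320 = 352.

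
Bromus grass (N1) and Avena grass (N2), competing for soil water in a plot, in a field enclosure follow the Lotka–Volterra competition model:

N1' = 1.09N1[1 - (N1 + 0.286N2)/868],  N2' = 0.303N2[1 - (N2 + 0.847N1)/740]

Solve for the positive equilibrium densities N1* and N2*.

Setting both brackets to zero gives the nullclines N1 + 0.286N2 = 868 and 0.847N1 + N2 = 740.
Substituting N2 = 740 - 0.847N1 into the first: N1(1 - 0.286·0.847) = 868 - 0.286·740.
So N1* = 656/0.758 = 866, and then N2* = 740 - 0.847·866 = 6.34.

N1* ≈ 866, N2* ≈ 6.34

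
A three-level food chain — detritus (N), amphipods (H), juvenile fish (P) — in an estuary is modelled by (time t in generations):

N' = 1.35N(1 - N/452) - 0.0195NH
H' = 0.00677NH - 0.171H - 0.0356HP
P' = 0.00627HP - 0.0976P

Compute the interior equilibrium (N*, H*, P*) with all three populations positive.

N* ≈ 350, H* ≈ 15.6, P* ≈ 61.8

From dP/dt = 0: 0.00627H* = 0.0976, so H* = 15.6.
From dN/dt = 0: 1.35(1 - N*/452) = 0.0195·15.6, giving N* = 452·(1 - 0.225) = 350.
From dH/dt = 0: 0.00677·350 - 0.171 = 0.0356P*, so P* = 2.2/0.0356 = 61.8.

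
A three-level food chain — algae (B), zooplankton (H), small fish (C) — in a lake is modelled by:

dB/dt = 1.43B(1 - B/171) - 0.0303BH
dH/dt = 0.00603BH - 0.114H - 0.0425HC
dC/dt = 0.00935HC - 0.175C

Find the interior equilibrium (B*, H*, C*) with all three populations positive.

From dC/dt = 0: 0.00935H* = 0.175, so H* = 18.7.
From dB/dt = 0: 1.43(1 - B*/171) = 0.0303·18.7, giving B* = 171·(1 - 0.397) = 103.
From dH/dt = 0: 0.00603·103 - 0.114 = 0.0425C*, so C* = 0.508/0.0425 = 12.

B* ≈ 103, H* ≈ 18.7, C* ≈ 12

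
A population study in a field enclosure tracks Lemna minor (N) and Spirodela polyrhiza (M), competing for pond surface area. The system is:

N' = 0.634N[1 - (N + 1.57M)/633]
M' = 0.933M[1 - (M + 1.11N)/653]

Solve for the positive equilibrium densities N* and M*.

N* ≈ 528, M* ≈ 66.8

Setting both brackets to zero gives the nullclines N + 1.57M = 633 and 1.11N + M = 653.
Substituting M = 653 - 1.11N into the first: N(1 - 1.57·1.11) = 633 - 1.57·653.
So N* = -392/-0.743 = 528, and then M* = 653 - 1.11·528 = 66.8.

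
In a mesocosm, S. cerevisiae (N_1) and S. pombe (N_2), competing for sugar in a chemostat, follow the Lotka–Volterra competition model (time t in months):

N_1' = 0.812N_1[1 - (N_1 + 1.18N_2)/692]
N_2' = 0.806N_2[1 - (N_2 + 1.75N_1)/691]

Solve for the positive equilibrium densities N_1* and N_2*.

N_1* ≈ 116, N_2* ≈ 488

Setting both brackets to zero gives the nullclines N_1 + 1.18N_2 = 692 and 1.75N_1 + N_2 = 691.
Substituting N_2 = 691 - 1.75N_1 into the first: N_1(1 - 1.18·1.75) = 692 - 1.18·691.
So N_1* = -123/-1.06 = 116, and then N_2* = 691 - 1.75·116 = 488.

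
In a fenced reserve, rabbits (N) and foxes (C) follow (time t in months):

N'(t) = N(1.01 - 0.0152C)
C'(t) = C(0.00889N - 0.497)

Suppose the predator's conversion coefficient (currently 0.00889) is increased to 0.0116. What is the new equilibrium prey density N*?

At the interior fixed point, setting dC/dt = 0 with C > 0 fixes N* = (predator death rate)/(NC coefficient) — independent of the other coefficients.
With the change, N* = 0.497/0.0116 = 42.8; it falls from 55.9.

N* ≈ 42.8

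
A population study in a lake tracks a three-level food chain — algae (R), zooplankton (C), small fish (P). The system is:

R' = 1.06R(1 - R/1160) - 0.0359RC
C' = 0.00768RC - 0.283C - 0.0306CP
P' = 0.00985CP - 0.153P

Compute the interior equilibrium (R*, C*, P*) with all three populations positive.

From dP/dt = 0: 0.00985C* = 0.153, so C* = 15.5.
From dR/dt = 0: 1.06(1 - R*/1160) = 0.0359·15.5, giving R* = 1160·(1 - 0.526) = 550.
From dC/dt = 0: 0.00768·550 - 0.283 = 0.0306P*, so P* = 3.94/0.0306 = 129.

R* ≈ 550, C* ≈ 15.5, P* ≈ 129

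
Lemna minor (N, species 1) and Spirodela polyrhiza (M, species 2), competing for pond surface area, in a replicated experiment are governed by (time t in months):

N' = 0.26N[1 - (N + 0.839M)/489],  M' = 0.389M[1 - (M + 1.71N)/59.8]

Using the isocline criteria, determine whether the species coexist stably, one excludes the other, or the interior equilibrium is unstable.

species 1 excludes species 2

Compare the nullcline intercepts: K1/α12 = 489/0.839 = 583 > K2 = 59.8; K2/α21 = 59.8/1.71 = 35 < K1 = 489.
Since the inequalities point opposite ways, species 1 can invade but species 2 cannot.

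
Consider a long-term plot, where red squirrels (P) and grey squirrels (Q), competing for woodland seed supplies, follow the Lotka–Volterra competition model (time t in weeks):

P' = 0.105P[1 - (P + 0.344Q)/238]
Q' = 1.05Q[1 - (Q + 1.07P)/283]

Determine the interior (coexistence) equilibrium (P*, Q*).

Setting both brackets to zero gives the nullclines P + 0.344Q = 238 and 1.07P + Q = 283.
Substituting Q = 283 - 1.07P into the first: P(1 - 0.344·1.07) = 238 - 0.344·283.
So P* = 141/0.632 = 223, and then Q* = 283 - 1.07·223 = 44.8.

P* ≈ 223, Q* ≈ 44.8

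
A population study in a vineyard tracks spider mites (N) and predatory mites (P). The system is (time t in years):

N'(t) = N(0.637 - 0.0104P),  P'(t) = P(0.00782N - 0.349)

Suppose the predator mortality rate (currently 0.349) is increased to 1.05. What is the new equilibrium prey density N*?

At the interior fixed point, setting dP/dt = 0 with P > 0 fixes N* = (predator death rate)/(NP coefficient) — independent of the other coefficients.
With the change, N* = 1.05/0.00782 = 134; it rises from 44.6.

N* ≈ 134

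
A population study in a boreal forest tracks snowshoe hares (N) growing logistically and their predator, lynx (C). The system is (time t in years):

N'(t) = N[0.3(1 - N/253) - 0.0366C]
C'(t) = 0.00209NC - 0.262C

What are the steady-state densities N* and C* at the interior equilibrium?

From dC/dt = 0 with C > 0: 0.00209N* = 0.262, so N* = 125.
Substitute into dN/dt = 0: 0.3(1 - 125/253) = 0.0366C*.
The bracket is 0.505, giving C* = 0.151/0.0366 = 4.14.

N* ≈ 125, C* ≈ 4.14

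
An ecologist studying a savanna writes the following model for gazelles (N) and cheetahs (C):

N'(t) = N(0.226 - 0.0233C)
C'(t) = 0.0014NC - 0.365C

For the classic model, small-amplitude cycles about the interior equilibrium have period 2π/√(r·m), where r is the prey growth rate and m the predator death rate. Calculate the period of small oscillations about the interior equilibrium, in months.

T ≈ 21.9 months

Here r = 0.226 and m = 0.365, so r·m = 0.0825.
ω = √0.0825 = 0.287 per month, hence T = 2π/ω ≈ 21.9 months.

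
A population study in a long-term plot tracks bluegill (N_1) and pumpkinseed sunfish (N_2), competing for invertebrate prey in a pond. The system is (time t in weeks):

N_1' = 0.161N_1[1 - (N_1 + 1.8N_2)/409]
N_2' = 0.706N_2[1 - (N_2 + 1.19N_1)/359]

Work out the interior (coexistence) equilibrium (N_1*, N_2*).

Setting both brackets to zero gives the nullclines N_1 + 1.8N_2 = 409 and 1.19N_1 + N_2 = 359.
Substituting N_2 = 359 - 1.19N_1 into the first: N_1(1 - 1.8·1.19) = 409 - 1.8·359.
So N_1* = -237/-1.14 = 208, and then N_2* = 359 - 1.19·208 = 112.

N_1* ≈ 208, N_2* ≈ 112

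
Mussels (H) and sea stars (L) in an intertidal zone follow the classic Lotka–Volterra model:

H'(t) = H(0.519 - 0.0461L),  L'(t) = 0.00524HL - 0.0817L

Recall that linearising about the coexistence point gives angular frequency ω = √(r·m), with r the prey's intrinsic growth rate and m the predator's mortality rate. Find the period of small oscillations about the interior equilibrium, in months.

Here r = 0.519 and m = 0.0817, so r·m = 0.0424.
ω = √0.0424 = 0.206 per month, hence T = 2π/ω ≈ 30.5 months.

T ≈ 30.5 months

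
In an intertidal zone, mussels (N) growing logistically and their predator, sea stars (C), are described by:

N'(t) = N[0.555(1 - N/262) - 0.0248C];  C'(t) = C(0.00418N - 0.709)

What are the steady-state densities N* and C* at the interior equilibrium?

N* ≈ 170, C* ≈ 7.89

From dC/dt = 0 with C > 0: 0.00418N* = 0.709, so N* = 170.
Substitute into dN/dt = 0: 0.555(1 - 170/262) = 0.0248C*.
The bracket is 0.353, giving C* = 0.196/0.0248 = 7.89.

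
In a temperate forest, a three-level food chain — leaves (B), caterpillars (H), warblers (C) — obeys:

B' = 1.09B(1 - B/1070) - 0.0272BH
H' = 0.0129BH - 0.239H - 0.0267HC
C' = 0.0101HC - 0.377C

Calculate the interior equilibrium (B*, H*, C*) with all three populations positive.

From dC/dt = 0: 0.0101H* = 0.377, so H* = 37.3.
From dB/dt = 0: 1.09(1 - B*/1070) = 0.0272·37.3, giving B* = 1070·(1 - 0.931) = 73.3.
From dH/dt = 0: 0.0129·73.3 - 0.239 = 0.0267C*, so C* = 0.707/0.0267 = 26.5.

B* ≈ 73.3, H* ≈ 37.3, C* ≈ 26.5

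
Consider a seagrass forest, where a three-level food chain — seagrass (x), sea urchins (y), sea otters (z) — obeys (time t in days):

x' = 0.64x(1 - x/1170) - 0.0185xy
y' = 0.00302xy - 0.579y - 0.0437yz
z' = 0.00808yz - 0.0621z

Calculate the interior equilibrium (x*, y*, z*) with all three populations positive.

From dz/dt = 0: 0.00808y* = 0.0621, so y* = 7.69.
From dx/dt = 0: 0.64(1 - x*/1170) = 0.0185·7.69, giving x* = 1170·(1 - 0.222) = 910.
From dy/dt = 0: 0.00302·910 - 0.579 = 0.0437z*, so z* = 2.17/0.0437 = 49.6.

x* ≈ 910, y* ≈ 7.69, z* ≈ 49.6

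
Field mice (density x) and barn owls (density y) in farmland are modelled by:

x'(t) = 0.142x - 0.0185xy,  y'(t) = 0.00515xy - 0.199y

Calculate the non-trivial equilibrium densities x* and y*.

x* ≈ 38.6, y* ≈ 7.68

Set dy/dt = 0 with y > 0: 0.00515x - 0.199 = 0, so x* = 0.199/0.00515 = 38.6.
Set dx/dt = 0 with x > 0: 0.142 - 0.0185y = 0, so y* = 0.142/0.0185 = 7.68.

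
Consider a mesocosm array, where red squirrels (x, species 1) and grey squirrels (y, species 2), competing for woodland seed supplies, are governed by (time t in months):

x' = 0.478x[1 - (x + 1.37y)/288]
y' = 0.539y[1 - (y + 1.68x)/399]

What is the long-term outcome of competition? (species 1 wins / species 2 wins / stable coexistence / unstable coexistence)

unstable coexistence (outcome depends on initial conditions)

Compare the nullcline intercepts: K1/α12 = 288/1.37 = 210 < K2 = 399; K2/α21 = 399/1.68 = 238 < K1 = 288.
Since both are reversed, neither can invade when rare; the interior point is a saddle.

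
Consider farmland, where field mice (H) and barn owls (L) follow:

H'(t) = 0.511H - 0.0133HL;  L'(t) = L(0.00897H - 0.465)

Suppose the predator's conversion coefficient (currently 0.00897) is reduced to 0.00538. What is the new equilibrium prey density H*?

At the interior fixed point, setting dL/dt = 0 with L > 0 fixes H* = (predator death rate)/(HL coefficient) — independent of the other coefficients.
With the change, H* = 0.465/0.00538 = 86.4; it rises from 51.8.

H* ≈ 86.4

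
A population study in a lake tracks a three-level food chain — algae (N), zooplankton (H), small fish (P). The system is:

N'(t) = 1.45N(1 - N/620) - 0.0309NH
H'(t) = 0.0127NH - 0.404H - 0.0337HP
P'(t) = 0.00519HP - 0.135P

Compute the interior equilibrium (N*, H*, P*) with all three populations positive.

From dP/dt = 0: 0.00519H* = 0.135, so H* = 26.
From dN/dt = 0: 1.45(1 - N*/620) = 0.0309·26, giving N* = 620·(1 - 0.554) = 276.
From dH/dt = 0: 0.0127·276 - 0.404 = 0.0337P*, so P* = 3.11/0.0337 = 92.1.

N* ≈ 276, H* ≈ 26, P* ≈ 92.1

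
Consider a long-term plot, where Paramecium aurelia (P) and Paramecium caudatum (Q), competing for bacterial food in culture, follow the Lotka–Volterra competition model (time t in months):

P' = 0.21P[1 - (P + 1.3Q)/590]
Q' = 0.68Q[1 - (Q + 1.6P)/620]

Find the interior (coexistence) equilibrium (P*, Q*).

P* ≈ 200, Q* ≈ 300

Setting both brackets to zero gives the nullclines P + 1.3Q = 590 and 1.6P + Q = 620.
Substituting Q = 620 - 1.6P into the first: P(1 - 1.3·1.6) = 590 - 1.3·620.
So P* = -216/-1.08 = 200, and then Q* = 620 - 1.6·200 = 300.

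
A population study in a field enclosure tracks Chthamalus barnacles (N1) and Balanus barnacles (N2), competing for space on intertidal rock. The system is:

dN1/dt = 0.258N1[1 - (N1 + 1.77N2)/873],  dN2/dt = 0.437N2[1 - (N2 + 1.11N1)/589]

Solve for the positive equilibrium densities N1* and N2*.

N1* ≈ 176, N2* ≈ 394

Setting both brackets to zero gives the nullclines N1 + 1.77N2 = 873 and 1.11N1 + N2 = 589.
Substituting N2 = 589 - 1.11N1 into the first: N1(1 - 1.77·1.11) = 873 - 1.77·589.
So N1* = -170/-0.965 = 176, and then N2* = 589 - 1.11·176 = 394.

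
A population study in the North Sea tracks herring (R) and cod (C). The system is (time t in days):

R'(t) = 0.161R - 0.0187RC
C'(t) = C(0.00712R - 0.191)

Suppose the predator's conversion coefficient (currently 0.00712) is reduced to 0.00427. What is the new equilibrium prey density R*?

R* ≈ 44.7

At the interior fixed point, setting dC/dt = 0 with C > 0 fixes R* = (predator death rate)/(RC coefficient) — independent of the other coefficients.
With the change, R* = 0.191/0.00427 = 44.7; it rises from 26.8.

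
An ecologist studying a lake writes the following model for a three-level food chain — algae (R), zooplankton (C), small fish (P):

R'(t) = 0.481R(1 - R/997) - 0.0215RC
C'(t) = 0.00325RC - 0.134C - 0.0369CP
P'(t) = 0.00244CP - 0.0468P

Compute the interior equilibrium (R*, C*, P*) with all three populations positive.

From dP/dt = 0: 0.00244C* = 0.0468, so C* = 19.2.
From dR/dt = 0: 0.481(1 - R*/997) = 0.0215·19.2, giving R* = 997·(1 - 0.857) = 142.
From dC/dt = 0: 0.00325·142 - 0.134 = 0.0369P*, so P* = 0.328/0.0369 = 8.9.

R* ≈ 142, C* ≈ 19.2, P* ≈ 8.9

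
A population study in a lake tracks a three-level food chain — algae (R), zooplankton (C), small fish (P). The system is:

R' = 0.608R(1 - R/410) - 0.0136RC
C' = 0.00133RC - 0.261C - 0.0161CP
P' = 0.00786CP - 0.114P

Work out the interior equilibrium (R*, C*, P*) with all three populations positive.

R* ≈ 277, C* ≈ 14.5, P* ≈ 6.67

From dP/dt = 0: 0.00786C* = 0.114, so C* = 14.5.
From dR/dt = 0: 0.608(1 - R*/410) = 0.0136·14.5, giving R* = 410·(1 - 0.324) = 277.
From dC/dt = 0: 0.00133·277 - 0.261 = 0.0161P*, so P* = 0.107/0.0161 = 6.67.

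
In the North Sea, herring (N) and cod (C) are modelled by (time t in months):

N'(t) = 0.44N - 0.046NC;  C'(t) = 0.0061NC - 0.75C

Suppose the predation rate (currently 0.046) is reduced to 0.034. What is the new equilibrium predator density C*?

At the interior fixed point, setting dN/dt = 0 with N > 0 fixes C* = (prey growth rate)/(NC coefficient) — independent of the other coefficients.
With the change, C* = 0.44/0.034 = 12.9; it rises from 9.57.

C* ≈ 12.9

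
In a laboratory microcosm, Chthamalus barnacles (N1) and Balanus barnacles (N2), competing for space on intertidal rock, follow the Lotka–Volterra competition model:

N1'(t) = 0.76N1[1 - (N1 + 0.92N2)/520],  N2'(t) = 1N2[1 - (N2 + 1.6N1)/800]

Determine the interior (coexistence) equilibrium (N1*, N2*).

Setting both brackets to zero gives the nullclines N1 + 0.92N2 = 520 and 1.6N1 + N2 = 800.
Substituting N2 = 800 - 1.6N1 into the first: N1(1 - 0.92·1.6) = 520 - 0.92·800.
So N1* = -216/-0.472 = 458, and then N2* = 800 - 1.6·458 = 67.8.

N1* ≈ 458, N2* ≈ 67.8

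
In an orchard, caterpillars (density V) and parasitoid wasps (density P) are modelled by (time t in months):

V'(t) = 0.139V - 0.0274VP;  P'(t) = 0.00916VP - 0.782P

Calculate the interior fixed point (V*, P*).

Set dP/dt = 0 with P > 0: 0.00916V - 0.782 = 0, so V* = 0.782/0.00916 = 85.4.
Set dV/dt = 0 with V > 0: 0.139 - 0.0274P = 0, so P* = 0.139/0.0274 = 5.07.

V* ≈ 85.4, P* ≈ 5.07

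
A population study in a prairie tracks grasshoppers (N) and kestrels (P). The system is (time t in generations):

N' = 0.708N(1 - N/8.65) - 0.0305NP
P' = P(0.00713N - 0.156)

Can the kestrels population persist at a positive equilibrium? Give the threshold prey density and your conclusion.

The predator equation gives dP/dt > 0 only when N > 0.156/0.00713 = 21.9.
Without the predator, N → K = 8.65. Since 8.65 < 21.9, the predator cannot invade.

Threshold N = 21.9; K < 21.9, so no, the predator goes extinct.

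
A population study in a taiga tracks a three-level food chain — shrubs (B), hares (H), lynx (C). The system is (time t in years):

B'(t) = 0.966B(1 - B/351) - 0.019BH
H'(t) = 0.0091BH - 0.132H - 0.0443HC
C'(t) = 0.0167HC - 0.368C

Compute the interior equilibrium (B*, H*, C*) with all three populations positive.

B* ≈ 199, H* ≈ 22, C* ≈ 37.9

From dC/dt = 0: 0.0167H* = 0.368, so H* = 22.
From dB/dt = 0: 0.966(1 - B*/351) = 0.019·22, giving B* = 351·(1 - 0.433) = 199.
From dH/dt = 0: 0.0091·199 - 0.132 = 0.0443C*, so C* = 1.68/0.0443 = 37.9.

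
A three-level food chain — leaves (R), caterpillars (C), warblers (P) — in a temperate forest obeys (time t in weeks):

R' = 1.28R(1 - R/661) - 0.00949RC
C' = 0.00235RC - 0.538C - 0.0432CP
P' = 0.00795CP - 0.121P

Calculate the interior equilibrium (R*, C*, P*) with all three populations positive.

R* ≈ 586, C* ≈ 15.2, P* ≈ 19.4

From dP/dt = 0: 0.00795C* = 0.121, so C* = 15.2.
From dR/dt = 0: 1.28(1 - R*/661) = 0.00949·15.2, giving R* = 661·(1 - 0.113) = 586.
From dC/dt = 0: 0.00235·586 - 0.538 = 0.0432P*, so P* = 0.84/0.0432 = 19.4.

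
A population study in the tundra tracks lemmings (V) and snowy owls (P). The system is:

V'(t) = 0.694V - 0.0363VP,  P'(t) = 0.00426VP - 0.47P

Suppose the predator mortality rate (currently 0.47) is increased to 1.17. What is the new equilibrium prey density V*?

At the interior fixed point, setting dP/dt = 0 with P > 0 fixes V* = (predator death rate)/(VP coefficient) — independent of the other coefficients.
With the change, V* = 1.17/0.00426 = 275; it rises from 110.

V* ≈ 275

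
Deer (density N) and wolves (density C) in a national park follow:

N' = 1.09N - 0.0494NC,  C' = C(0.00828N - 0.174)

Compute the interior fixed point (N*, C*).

Set dC/dt = 0 with C > 0: 0.00828N - 0.174 = 0, so N* = 0.174/0.00828 = 21.
Set dN/dt = 0 with N > 0: 1.09 - 0.0494C = 0, so C* = 1.09/0.0494 = 22.1.

N* ≈ 21, C* ≈ 22.1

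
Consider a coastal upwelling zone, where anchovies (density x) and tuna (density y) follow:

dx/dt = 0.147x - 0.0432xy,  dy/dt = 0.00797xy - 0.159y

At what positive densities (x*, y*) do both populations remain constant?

Set dy/dt = 0 with y > 0: 0.00797x - 0.159 = 0, so x* = 0.159/0.00797 = 19.9.
Set dx/dt = 0 with x > 0: 0.147 - 0.0432y = 0, so y* = 0.147/0.0432 = 3.4.

x* ≈ 19.9, y* ≈ 3.4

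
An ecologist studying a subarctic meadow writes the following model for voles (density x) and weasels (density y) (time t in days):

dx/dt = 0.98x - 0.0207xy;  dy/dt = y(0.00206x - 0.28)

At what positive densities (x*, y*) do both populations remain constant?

Set dy/dt = 0 with y > 0: 0.00206x - 0.28 = 0, so x* = 0.28/0.00206 = 136.
Set dx/dt = 0 with x > 0: 0.98 - 0.0207y = 0, so y* = 0.98/0.0207 = 47.3.

x* ≈ 136, y* ≈ 47.3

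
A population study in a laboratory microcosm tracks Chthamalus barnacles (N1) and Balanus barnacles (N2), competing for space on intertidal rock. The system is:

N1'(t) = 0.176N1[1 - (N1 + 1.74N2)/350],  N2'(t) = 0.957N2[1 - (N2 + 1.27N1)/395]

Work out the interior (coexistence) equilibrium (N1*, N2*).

Setting both brackets to zero gives the nullclines N1 + 1.74N2 = 350 and 1.27N1 + N2 = 395.
Substituting N2 = 395 - 1.27N1 into the first: N1(1 - 1.74·1.27) = 350 - 1.74·395.
So N1* = -337/-1.21 = 279, and then N2* = 395 - 1.27·279 = 40.9.

N1* ≈ 279, N2* ≈ 40.9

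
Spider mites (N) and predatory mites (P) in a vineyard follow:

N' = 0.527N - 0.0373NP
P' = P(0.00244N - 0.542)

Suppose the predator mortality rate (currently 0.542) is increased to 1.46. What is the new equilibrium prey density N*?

At the interior fixed point, setting dP/dt = 0 with P > 0 fixes N* = (predator death rate)/(NP coefficient) — independent of the other coefficients.
With the change, N* = 1.46/0.00244 = 598; it rises from 222.

N* ≈ 598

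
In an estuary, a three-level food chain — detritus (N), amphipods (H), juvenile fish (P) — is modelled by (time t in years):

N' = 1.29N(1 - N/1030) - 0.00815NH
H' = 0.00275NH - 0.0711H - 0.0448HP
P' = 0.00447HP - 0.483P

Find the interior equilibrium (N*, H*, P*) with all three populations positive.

From dP/dt = 0: 0.00447H* = 0.483, so H* = 108.
From dN/dt = 0: 1.29(1 - N*/1030) = 0.00815·108, giving N* = 1030·(1 - 0.683) = 327.
From dH/dt = 0: 0.00275·327 - 0.0711 = 0.0448P*, so P* = 0.828/0.0448 = 18.5.

N* ≈ 327, H* ≈ 108, P* ≈ 18.5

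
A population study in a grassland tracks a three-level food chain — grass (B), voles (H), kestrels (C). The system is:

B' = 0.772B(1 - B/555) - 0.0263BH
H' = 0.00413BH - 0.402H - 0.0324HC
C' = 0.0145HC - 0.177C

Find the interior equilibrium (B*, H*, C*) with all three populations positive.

B* ≈ 324, H* ≈ 12.2, C* ≈ 28.9

From dC/dt = 0: 0.0145H* = 0.177, so H* = 12.2.
From dB/dt = 0: 0.772(1 - B*/555) = 0.0263·12.2, giving B* = 555·(1 - 0.416) = 324.
From dH/dt = 0: 0.00413·324 - 0.402 = 0.0324C*, so C* = 0.937/0.0324 = 28.9.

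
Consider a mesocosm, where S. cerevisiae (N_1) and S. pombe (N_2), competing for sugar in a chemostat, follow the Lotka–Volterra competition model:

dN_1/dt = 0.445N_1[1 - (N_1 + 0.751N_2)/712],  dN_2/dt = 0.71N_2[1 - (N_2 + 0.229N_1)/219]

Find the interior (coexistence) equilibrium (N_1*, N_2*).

Setting both brackets to zero gives the nullclines N_1 + 0.751N_2 = 712 and 0.229N_1 + N_2 = 219.
Substituting N_2 = 219 - 0.229N_1 into the first: N_1(1 - 0.751·0.229) = 712 - 0.751·219.
So N_1* = 548/0.828 = 661, and then N_2* = 219 - 0.229·661 = 67.6.

N_1* ≈ 661, N_2* ≈ 67.6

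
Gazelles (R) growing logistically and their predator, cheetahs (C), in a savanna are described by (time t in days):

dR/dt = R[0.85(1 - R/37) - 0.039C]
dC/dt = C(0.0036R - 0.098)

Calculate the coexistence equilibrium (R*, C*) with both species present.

R* ≈ 27.2, C* ≈ 5.76

From dC/dt = 0 with C > 0: 0.0036R* = 0.098, so R* = 27.2.
Substitute into dR/dt = 0: 0.85(1 - 27.2/37) = 0.039C*.
The bracket is 0.264, giving C* = 0.225/0.039 = 5.76.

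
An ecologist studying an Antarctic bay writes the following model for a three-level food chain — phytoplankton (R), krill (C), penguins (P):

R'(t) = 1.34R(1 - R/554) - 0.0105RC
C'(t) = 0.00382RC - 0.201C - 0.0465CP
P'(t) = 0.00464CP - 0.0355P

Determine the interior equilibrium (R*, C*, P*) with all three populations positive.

From dP/dt = 0: 0.00464C* = 0.0355, so C* = 7.65.
From dR/dt = 0: 1.34(1 - R*/554) = 0.0105·7.65, giving R* = 554·(1 - 0.06) = 521.
From dC/dt = 0: 0.00382·521 - 0.201 = 0.0465P*, so P* = 1.79/0.0465 = 38.5.

R* ≈ 521, C* ≈ 7.65, P* ≈ 38.5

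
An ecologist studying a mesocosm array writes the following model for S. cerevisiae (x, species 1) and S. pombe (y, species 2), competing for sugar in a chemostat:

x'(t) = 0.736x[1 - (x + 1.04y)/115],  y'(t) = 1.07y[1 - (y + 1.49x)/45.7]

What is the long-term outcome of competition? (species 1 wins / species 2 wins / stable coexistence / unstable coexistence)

Compare the nullcline intercepts: K1/α12 = 115/1.04 = 111 > K2 = 45.7; K2/α21 = 45.7/1.49 = 30.7 < K1 = 115.
Since the inequalities point opposite ways, species 1 can invade but species 2 cannot.

species 1 excludes species 2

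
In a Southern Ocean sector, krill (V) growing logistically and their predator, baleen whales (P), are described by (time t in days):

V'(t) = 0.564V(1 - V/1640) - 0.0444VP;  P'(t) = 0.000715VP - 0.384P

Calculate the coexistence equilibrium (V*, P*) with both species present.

V* ≈ 537, P* ≈ 8.54

From dP/dt = 0 with P > 0: 0.000715V* = 0.384, so V* = 537.
Substitute into dV/dt = 0: 0.564(1 - 537/1640) = 0.0444P*.
The bracket is 0.673, giving P* = 0.379/0.0444 = 8.54.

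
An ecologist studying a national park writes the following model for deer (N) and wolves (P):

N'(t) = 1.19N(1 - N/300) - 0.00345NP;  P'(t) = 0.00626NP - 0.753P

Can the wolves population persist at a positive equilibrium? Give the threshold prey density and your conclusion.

Threshold N = 120; K > 120, so yes, the predator persists.

The predator equation gives dP/dt > 0 only when N > 0.753/0.00626 = 120.
Without the predator, N → K = 300. Since 300 > 120, the predator can invade and persist.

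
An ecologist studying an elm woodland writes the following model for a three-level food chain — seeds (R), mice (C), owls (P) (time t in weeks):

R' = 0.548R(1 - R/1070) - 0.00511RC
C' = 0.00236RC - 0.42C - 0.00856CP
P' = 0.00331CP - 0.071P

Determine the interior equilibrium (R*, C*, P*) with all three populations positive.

R* ≈ 856, C* ≈ 21.5, P* ≈ 187

From dP/dt = 0: 0.00331C* = 0.071, so C* = 21.5.
From dR/dt = 0: 0.548(1 - R*/1070) = 0.00511·21.5, giving R* = 1070·(1 - 0.2) = 856.
From dC/dt = 0: 0.00236·856 - 0.42 = 0.00856P*, so P* = 1.6/0.00856 = 187.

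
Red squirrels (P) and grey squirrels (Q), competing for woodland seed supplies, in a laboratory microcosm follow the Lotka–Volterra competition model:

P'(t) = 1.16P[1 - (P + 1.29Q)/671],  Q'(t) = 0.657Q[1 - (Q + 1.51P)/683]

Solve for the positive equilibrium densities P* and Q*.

Setting both brackets to zero gives the nullclines P + 1.29Q = 671 and 1.51P + Q = 683.
Substituting Q = 683 - 1.51P into the first: P(1 - 1.29·1.51) = 671 - 1.29·683.
So P* = -210/-0.948 = 222, and then Q* = 683 - 1.51·222 = 348.

P* ≈ 222, Q* ≈ 348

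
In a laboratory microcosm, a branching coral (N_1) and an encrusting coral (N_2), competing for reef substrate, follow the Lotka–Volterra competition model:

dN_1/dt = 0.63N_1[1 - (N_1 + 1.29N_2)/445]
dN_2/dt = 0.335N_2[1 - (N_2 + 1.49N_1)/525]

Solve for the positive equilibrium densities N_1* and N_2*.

Setting both brackets to zero gives the nullclines N_1 + 1.29N_2 = 445 and 1.49N_1 + N_2 = 525.
Substituting N_2 = 525 - 1.49N_1 into the first: N_1(1 - 1.29·1.49) = 445 - 1.29·525.
So N_1* = -232/-0.922 = 252, and then N_2* = 525 - 1.49·252 = 150.

N_1* ≈ 252, N_2* ≈ 150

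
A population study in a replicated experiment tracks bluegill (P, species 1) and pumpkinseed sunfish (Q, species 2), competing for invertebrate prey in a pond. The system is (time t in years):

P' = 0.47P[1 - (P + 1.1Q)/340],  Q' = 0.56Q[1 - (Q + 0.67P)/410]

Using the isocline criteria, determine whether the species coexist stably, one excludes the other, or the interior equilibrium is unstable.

species 2 excludes species 1

Compare the nullcline intercepts: K1/α12 = 340/1.1 = 309 < K2 = 410; K2/α21 = 410/0.67 = 612 > K1 = 340.
Since the inequalities point opposite ways, species 2 can invade but species 1 cannot.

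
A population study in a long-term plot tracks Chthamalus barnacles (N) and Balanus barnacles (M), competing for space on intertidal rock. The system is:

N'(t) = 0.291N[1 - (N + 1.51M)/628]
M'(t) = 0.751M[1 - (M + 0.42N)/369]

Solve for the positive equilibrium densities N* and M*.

N* ≈ 194, M* ≈ 288

Setting both brackets to zero gives the nullclines N + 1.51M = 628 and 0.42N + M = 369.
Substituting M = 369 - 0.42N into the first: N(1 - 1.51·0.42) = 628 - 1.51·369.
So N* = 70.8/0.366 = 194, and then M* = 369 - 0.42·194 = 288.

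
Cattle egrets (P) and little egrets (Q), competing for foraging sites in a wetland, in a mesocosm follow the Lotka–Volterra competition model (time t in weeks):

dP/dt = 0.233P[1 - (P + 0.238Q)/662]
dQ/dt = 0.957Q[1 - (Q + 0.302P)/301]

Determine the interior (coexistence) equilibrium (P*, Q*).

P* ≈ 636, Q* ≈ 109

Setting both brackets to zero gives the nullclines P + 0.238Q = 662 and 0.302P + Q = 301.
Substituting Q = 301 - 0.302P into the first: P(1 - 0.238·0.302) = 662 - 0.238·301.
So P* = 590/0.928 = 636, and then Q* = 301 - 0.302·636 = 109.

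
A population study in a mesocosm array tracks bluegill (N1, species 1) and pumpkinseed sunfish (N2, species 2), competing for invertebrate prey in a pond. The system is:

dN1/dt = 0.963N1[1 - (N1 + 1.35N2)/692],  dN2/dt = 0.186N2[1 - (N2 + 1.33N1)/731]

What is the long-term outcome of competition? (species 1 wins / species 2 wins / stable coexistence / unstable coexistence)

Compare the nullcline intercepts: K1/α12 = 692/1.35 = 513 < K2 = 731; K2/α21 = 731/1.33 = 550 < K1 = 692.
Since both are reversed, neither can invade when rare; the interior point is a saddle.

unstable coexistence (outcome depends on initial conditions)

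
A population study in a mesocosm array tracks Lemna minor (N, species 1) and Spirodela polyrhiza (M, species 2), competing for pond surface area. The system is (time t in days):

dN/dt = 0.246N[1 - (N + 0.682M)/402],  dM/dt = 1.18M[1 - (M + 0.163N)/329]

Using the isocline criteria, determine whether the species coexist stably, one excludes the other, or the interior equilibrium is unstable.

stable coexistence

Compare the nullcline intercepts: K1/α12 = 402/0.682 = 589 > K2 = 329; K2/α21 = 329/0.163 = 2020 > K1 = 402.
Since both inequalities hold, each species can invade when rare, so the interior equilibrium is stable.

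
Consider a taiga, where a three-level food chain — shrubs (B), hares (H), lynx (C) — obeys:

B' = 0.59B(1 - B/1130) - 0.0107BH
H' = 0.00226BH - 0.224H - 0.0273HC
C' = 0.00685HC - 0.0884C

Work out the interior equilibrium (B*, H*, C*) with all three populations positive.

B* ≈ 866, H* ≈ 12.9, C* ≈ 63.4

From dC/dt = 0: 0.00685H* = 0.0884, so H* = 12.9.
From dB/dt = 0: 0.59(1 - B*/1130) = 0.0107·12.9, giving B* = 1130·(1 - 0.234) = 866.
From dH/dt = 0: 0.00226·866 - 0.224 = 0.0273C*, so C* = 1.73/0.0273 = 63.4.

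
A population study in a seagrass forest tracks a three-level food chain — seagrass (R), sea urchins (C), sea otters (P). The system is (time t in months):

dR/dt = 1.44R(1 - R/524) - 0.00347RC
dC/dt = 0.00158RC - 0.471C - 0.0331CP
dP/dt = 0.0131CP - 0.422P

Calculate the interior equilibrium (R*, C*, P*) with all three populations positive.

From dP/dt = 0: 0.0131C* = 0.422, so C* = 32.2.
From dR/dt = 0: 1.44(1 - R*/524) = 0.00347·32.2, giving R* = 524·(1 - 0.0776) = 483.
From dC/dt = 0: 0.00158·483 - 0.471 = 0.0331P*, so P* = 0.293/0.0331 = 8.84.

R* ≈ 483, C* ≈ 32.2, P* ≈ 8.84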